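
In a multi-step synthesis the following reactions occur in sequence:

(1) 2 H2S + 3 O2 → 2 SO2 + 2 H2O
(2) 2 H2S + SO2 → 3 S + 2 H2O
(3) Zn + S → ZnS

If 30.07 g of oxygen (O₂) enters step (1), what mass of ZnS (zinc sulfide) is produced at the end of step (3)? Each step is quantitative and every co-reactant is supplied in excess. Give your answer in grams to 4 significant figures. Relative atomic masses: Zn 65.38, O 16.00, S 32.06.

183.1 g

M(O2) = 2(16.00) = 32.00 g/mol.
M(ZnS) = 65.38 + 32.06 = 97.44 g/mol.
n(O2) = 30.07 / 32.00 = 0.93969 mol.
Reaction (1): O2→SO2 ratio 3:2 ⇒ n(SO2) = 0.62646 mol.
Reaction (2): SO2→S ratio 1:3 ⇒ n(S) = 1.8794 mol.
Reaction (3): S→ZnS ratio 1:1 ⇒ n(ZnS) = 1.8794 mol.
Mass of ZnS = 1.8794 × 97.44 = 183.13 g.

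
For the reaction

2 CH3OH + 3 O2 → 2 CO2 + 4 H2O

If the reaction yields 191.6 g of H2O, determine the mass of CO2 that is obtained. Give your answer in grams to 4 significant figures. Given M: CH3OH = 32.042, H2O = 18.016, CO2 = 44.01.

n(H2O) = 191.60 g / 18.016 g/mol = 10.635 mol.
From the equation the H2O:CO2 mole ratio is 4:2, so n(CO2) = 10.635 × 2/4 = 5.3175 mol.
Mass of CO2 = 5.3175 mol × 44.01 g/mol = 234.02 g.

234.0 g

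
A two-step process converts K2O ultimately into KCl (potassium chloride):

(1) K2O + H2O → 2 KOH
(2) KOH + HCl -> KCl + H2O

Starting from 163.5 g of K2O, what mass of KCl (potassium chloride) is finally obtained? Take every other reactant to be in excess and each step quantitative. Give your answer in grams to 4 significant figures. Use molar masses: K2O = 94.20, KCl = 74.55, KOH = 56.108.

258.8 g

n(K2O) = 163.50 / 94.20 = 1.7357 mol.
Step 1 gives a 1:2 ratio of K2O to KOH, so n(KOH) = 3.4713 mol.
In step 2 the KOH:KCl ratio is 1:1, so n(KCl) = 3.4713 mol.
Mass of KCl = 3.4713 × 74.55 = 258.79 g.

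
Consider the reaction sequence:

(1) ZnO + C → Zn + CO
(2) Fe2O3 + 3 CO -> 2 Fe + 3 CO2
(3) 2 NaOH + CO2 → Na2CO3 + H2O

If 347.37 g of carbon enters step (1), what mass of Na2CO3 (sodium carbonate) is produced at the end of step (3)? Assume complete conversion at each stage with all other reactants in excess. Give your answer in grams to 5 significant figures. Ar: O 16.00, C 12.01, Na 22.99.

3065.6 g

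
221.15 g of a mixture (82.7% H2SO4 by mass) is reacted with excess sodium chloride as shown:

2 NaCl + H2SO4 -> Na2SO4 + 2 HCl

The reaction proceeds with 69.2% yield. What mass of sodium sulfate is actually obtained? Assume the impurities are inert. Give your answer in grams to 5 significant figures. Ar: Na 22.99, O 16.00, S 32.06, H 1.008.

183.29 g

Pure H2SO4 available = 221.15 g × 0.827 = 182.891 g.
M(H2SO4) = 2(1.008) + 32.06 + 4(16.00) = 98.076 g/mol.
M(Na2SO4) = 2(22.99) + 32.06 + 4(16.00) = 142.04 g/mol.
n(H2SO4) = 182.891 g / 98.076 g/mol = 1.86479 mol.
From the equation the H2SO4:Na2SO4 mole ratio is 1:1, so n(Na2SO4) = 1.86479 × 1/1 = 1.86479 mol.
Mass of Na2SO4 = 1.86479 mol × 142.04 g/mol = 264.875 g.
Actual mass collected = 264.875 g × 0.692 = 183.293 g.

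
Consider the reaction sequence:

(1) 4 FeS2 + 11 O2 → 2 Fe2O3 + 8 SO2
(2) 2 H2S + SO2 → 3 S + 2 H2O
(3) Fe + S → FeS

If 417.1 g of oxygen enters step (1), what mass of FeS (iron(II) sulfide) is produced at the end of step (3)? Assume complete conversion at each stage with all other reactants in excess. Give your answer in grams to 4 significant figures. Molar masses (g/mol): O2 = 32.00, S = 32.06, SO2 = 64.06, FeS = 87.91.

n(O2) = 417.1 / 32.00 = 13.034 mol.
Reaction (1): O2→SO2 ratio 11:8 ⇒ n(SO2) = 9.4795 mol.
Reaction (2): SO2→S ratio 1:3 ⇒ n(S) = 28.439 mol.
Reaction (3): S→FeS ratio 1:1 ⇒ n(FeS) = 28.439 mol.
Mass of FeS = 28.439 × 87.91 = 2500.0 g.

2500 g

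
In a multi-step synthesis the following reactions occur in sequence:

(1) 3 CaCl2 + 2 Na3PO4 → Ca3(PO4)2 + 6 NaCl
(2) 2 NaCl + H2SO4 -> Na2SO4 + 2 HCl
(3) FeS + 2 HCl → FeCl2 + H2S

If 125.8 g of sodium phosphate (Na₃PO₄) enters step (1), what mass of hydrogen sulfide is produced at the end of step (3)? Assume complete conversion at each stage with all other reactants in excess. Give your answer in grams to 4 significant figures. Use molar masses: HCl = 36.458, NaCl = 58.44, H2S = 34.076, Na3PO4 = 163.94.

n(Na3PO4) = 125.8 / 163.94 = 0.76735 mol.
Reaction (1): Na3PO4→NaCl ratio 2:6 ⇒ n(NaCl) = 2.3021 mol.
Reaction (2): NaCl→HCl ratio 2:2 ⇒ n(HCl) = 2.3021 mol.
Reaction (3): HCl→H2S ratio 2:1 ⇒ n(H2S) = 1.1510 mol.
Mass of H2S = 1.1510 × 34.076 = 39.223 g.

39.22 g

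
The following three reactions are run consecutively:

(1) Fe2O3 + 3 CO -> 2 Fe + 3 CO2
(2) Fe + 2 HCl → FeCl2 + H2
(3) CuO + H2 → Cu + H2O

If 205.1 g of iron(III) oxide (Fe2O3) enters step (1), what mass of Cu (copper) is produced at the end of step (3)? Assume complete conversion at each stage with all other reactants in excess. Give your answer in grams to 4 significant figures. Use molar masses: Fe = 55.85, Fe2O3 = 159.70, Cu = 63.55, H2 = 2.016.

n(Fe2O3) = 205.1 / 159.70 = 1.2843 mol.
Reaction (1): Fe2O3→Fe ratio 1:2 ⇒ n(Fe) = 2.5686 mol.
Reaction (2): Fe→H2 ratio 1:1 ⇒ n(H2) = 2.5686 mol.
Reaction (3): H2→Cu ratio 1:1 ⇒ n(Cu) = 2.5686 mol.
Mass of Cu = 2.5686 × 63.55 = 163.23 g.

163.2 g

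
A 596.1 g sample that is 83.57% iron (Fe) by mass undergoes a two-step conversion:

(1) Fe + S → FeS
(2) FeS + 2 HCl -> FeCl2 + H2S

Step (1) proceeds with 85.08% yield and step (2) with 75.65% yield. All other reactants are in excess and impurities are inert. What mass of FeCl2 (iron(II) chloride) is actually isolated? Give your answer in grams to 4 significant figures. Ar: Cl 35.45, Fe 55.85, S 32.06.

Pure Fe = 596.1 × 0.8357 = 498.16 g.
M(Fe) = 55.85 g/mol.
M(FeCl2) = 55.85 + 2(35.45) = 126.75 g/mol.
n(Fe) = 498.16 / 55.85 = 8.9196 mol.
Step 1 (Fe:FeS = 1:1): theoretical n(FeS) = 8.9196 mol; at 85.08% yield, n(FeS) = 7.5888 mol.
Step 2 (FeS:FeCl2 = 1:1): theoretical n(FeCl2) = 7.5888 mol, so theoretical mass = 7.5888 × 126.75 = 961.88 g.
At 75.65% yield, actual mass of FeCl2 = 961.88 × 0.7565 = 727.66 g.

727.7 g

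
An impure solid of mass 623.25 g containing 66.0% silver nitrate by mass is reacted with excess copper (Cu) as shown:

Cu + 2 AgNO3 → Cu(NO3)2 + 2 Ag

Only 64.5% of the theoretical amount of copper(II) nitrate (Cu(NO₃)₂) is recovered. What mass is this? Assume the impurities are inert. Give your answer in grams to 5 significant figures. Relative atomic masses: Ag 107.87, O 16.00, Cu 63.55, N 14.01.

146.47 g

Pure AgNO3 available = 623.25 g × 0.660 = 411.345 g.
M(AgNO3) = 107.87 + 14.01 + 3(16.00) = 169.88 g/mol.
M(Cu(NO3)2) = 63.55 + 2(14.01) + 6(16.00) = 187.57 g/mol.
n(AgNO3) = 411.345 g / 169.88 g/mol = 2.42139 mol.
From the equation the AgNO3:Cu(NO3)2 mole ratio is 2:1, so n(Cu(NO3)2) = 2.42139 × 1/2 = 1.21069 mol.
Mass of Cu(NO3)2 = 1.21069 mol × 187.57 g/mol = 227.090 g.
Actual mass collected = 227.090 g × 0.645 = 146.473 g.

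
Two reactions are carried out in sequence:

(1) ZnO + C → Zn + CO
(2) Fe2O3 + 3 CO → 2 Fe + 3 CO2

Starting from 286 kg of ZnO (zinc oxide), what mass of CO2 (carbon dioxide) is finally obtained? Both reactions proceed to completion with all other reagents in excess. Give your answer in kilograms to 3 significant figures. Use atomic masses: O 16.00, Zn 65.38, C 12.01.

155 kg

M(ZnO) = 65.38 + 16.00 = 81.38 g/mol.
M(CO2) = 12.01 + 2(16.00) = 44.01 g/mol.
286 kg = 286000 g.
n(ZnO) = 286000 / 81.38 = 3514 mol.
Step 1 gives a 1:1 ratio of ZnO to CO, so n(CO) = 3514 mol.
In step 2 the CO:CO2 ratio is 3:3, so n(CO2) = 3514 mol.
Mass of CO2 = 3514 × 44.01 = 154700 g = 155 kg.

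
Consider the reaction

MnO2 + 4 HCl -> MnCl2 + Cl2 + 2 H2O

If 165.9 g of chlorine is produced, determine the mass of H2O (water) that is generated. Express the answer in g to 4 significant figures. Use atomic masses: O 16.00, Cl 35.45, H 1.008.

M(Cl2) = 2(35.45) = 70.90 g/mol.
M(H2O) = 2(1.008) + 16.00 = 18.016 g/mol.
n(Cl2) = 165.90 g / 70.90 g/mol = 2.3399 mol.
From the equation the Cl2:H2O mole ratio is 1:2, so n(H2O) = 2.3399 × 2/1 = 4.6798 mol.
Mass of H2O = 4.6798 mol × 18.016 g/mol = 84.312 g.

84.31 g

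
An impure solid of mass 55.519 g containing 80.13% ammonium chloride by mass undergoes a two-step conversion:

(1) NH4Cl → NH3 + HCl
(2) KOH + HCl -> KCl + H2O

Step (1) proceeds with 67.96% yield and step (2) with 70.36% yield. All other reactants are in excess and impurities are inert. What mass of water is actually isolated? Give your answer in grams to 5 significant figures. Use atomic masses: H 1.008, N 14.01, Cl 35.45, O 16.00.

7.1645 g

Pure NH4Cl = 55.519 × 0.8013 = 44.4874 g.
M(NH4Cl) = 14.01 + 4(1.008) + 35.45 = 53.492 g/mol.
M(H2O) = 2(1.008) + 16.00 = 18.016 g/mol.
n(NH4Cl) = 44.4874 / 53.492 = 0.831664 mol.
Step 1 (NH4Cl:HCl = 1:1): theoretical n(HCl) = 0.831664 mol; at 67.96% yield, n(HCl) = 0.565199 mol.
Step 2 (HCl:H2O = 1:1): theoretical n(H2O) = 0.565199 mol, so theoretical mass = 0.565199 × 18.016 = 10.1826 g.
At 70.36% yield, actual mass of H2O = 10.1826 × 0.7036 = 7.16449 g.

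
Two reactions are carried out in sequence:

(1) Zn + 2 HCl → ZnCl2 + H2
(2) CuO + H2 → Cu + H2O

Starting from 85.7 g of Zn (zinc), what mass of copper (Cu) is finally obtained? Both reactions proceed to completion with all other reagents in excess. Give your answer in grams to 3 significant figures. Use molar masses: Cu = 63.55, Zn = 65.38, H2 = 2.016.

83.3 g

n(Zn) = 85.70 / 65.38 = 1.311 mol.
Step 1 gives a 1:1 ratio of Zn to H2, so n(H2) = 1.311 mol.
In step 2 the H2:Cu ratio is 1:1, so n(Cu) = 1.311 mol.
Mass of Cu = 1.311 × 63.55 = 83.30 g.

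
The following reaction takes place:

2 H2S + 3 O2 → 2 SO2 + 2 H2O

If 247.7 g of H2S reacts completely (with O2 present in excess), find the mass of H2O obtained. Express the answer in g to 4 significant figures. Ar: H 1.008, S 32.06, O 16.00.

M(H2S) = 2(1.008) + 32.06 = 34.076 g/mol.
M(H2O) = 2(1.008) + 16.00 = 18.016 g/mol.
n(H2S) = 247.70 g / 34.076 g/mol = 7.2690 mol.
From the equation the H2S:H2O mole ratio is 2:2, so n(H2O) = 7.2690 × 2/2 = 7.2690 mol.
Mass of H2O = 7.2690 mol × 18.016 g/mol = 130.96 g.

131.0 g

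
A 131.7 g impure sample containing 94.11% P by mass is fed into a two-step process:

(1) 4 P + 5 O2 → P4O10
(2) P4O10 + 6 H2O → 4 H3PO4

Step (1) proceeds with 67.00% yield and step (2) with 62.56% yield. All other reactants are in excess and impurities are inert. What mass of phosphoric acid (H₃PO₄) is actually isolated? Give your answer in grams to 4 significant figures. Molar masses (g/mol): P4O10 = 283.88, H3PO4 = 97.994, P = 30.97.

164.4 g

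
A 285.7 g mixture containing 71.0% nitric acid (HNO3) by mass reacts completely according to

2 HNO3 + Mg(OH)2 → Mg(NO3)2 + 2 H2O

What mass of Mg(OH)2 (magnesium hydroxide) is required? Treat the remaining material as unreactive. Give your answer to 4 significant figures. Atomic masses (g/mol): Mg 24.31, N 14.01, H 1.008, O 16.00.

Mass of pure HNO3 = 285.7 g × 0.710 = 202.85 g.
M(HNO3) = 1.008 + 14.01 + 3(16.00) = 63.018 g/mol.
M(Mg(OH)2) = 24.31 + 2(16.00) + 2(1.008) = 58.326 g/mol.
n(HNO3) = 202.85 g / 63.018 g/mol = 3.2189 mol.
From the equation the HNO3:Mg(OH)2 mole ratio is 2:1, so n(Mg(OH)2) = 3.2189 × 1/2 = 1.6094 mol.
Mass of Mg(OH)2 = 1.6094 mol × 58.326 g/mol = 93.872 g.

93.87 g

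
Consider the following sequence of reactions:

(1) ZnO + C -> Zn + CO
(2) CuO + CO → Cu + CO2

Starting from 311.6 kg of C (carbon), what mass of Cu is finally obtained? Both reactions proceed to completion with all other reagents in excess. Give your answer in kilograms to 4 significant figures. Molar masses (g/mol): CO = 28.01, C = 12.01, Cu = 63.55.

311.6 kg = 311600 g.
n(C) = 311600 / 12.01 = 25945 mol.
Step 1 gives a 1:1 ratio of C to CO, so n(CO) = 25945 mol.
In step 2 the CO:Cu ratio is 1:1, so n(Cu) = 25945 mol.
Mass of Cu = 25945 × 63.55 = 1.6488 × 10^6 g = 1649 kg.

1649 kg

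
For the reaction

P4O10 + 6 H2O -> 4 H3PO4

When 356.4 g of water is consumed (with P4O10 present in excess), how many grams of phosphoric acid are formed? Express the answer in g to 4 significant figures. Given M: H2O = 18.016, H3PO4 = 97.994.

1292 g

n(H2O) = 356.40 g / 18.016 g/mol = 19.782 mol.
From the equation the H2O:H3PO4 mole ratio is 6:4, so n(H3PO4) = 19.782 × 4/6 = 13.188 mol.
Mass of H3PO4 = 13.188 mol × 97.994 g/mol = 1292.4 g.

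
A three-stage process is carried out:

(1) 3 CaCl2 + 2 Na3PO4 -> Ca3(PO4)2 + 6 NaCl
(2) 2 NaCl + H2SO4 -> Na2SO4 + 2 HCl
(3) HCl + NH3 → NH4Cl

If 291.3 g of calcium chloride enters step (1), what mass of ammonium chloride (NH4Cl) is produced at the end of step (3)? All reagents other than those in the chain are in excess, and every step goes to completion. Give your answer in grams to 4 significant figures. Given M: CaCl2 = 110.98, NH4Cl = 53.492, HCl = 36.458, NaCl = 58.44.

280.8 g

n(CaCl2) = 291.3 / 110.98 = 2.6248 mol.
Reaction (1): CaCl2→NaCl ratio 3:6 ⇒ n(NaCl) = 5.2496 mol.
Reaction (2): NaCl→HCl ratio 2:2 ⇒ n(HCl) = 5.2496 mol.
Reaction (3): HCl→NH4Cl ratio 1:1 ⇒ n(NH4Cl) = 5.2496 mol.
Mass of NH4Cl = 5.2496 × 53.492 = 280.81 g.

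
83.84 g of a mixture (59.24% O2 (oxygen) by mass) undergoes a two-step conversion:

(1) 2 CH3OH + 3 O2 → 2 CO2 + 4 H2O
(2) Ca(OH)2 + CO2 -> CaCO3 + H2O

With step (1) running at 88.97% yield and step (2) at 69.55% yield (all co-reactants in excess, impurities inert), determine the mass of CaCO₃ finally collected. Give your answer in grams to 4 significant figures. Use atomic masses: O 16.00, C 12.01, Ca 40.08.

64.09 g

Pure O2 = 83.84 × 0.5924 = 49.667 g.
M(O2) = 2(16.00) = 32.00 g/mol.
M(CaCO3) = 40.08 + 12.01 + 3(16.00) = 100.09 g/mol.
n(O2) = 49.667 / 32.00 = 1.5521 mol.
Step 1 (O2:CO2 = 3:2): theoretical n(CO2) = 1.0347 mol; at 88.97% yield, n(CO2) = 0.92060 mol.
Step 2 (CO2:CaCO3 = 1:1): theoretical n(CaCO3) = 0.92060 mol, so theoretical mass = 0.92060 × 100.09 = 92.142 g.
At 69.55% yield, actual mass of CaCO3 = 92.142 × 0.6955 = 64.085 g.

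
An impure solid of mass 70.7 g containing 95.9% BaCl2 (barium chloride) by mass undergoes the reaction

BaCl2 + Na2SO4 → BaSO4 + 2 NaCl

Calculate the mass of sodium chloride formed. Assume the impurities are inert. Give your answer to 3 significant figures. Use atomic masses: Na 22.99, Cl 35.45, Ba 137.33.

38.1 g

Mass of pure BaCl2 = 70.7 g × 0.959 = 67.80 g.
M(BaCl2) = 137.33 + 2(35.45) = 208.23 g/mol.
M(NaCl) = 22.99 + 35.45 = 58.44 g/mol.
n(BaCl2) = 67.80 g / 208.23 g/mol = 0.3256 mol.
From the equation the BaCl2:NaCl mole ratio is 1:2, so n(NaCl) = 0.3256 × 2/1 = 0.6512 mol.
Mass of NaCl = 0.6512 mol × 58.44 g/mol = 38.06 g.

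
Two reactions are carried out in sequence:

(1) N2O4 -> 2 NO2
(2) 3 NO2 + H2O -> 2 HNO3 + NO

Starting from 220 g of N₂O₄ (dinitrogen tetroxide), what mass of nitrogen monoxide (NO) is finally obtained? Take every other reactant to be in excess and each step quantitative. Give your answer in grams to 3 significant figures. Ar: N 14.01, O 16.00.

47.8 g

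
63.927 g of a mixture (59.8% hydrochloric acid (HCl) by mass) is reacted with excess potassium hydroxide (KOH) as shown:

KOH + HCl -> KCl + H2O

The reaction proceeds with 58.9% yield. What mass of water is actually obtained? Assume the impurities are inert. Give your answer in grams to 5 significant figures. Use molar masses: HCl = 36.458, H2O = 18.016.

Pure HCl available = 63.927 g × 0.598 = 38.2283 g.
n(HCl) = 38.2283 g / 36.458 g/mol = 1.04856 mol.
From the equation the HCl:H2O mole ratio is 1:1, so n(H2O) = 1.04856 × 1/1 = 1.04856 mol.
Mass of H2O = 1.04856 mol × 18.016 g/mol = 18.8908 g.
Actual mass collected = 18.8908 g × 0.589 = 11.1267 g.

11.127 g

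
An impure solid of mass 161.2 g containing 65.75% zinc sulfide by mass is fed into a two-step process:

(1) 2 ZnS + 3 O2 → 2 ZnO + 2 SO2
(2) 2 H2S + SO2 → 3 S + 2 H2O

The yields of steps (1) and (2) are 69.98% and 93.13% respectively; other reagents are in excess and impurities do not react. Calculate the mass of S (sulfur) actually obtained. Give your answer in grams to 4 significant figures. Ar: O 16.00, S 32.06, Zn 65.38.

Pure ZnS = 161.2 × 0.6575 = 105.99 g.
M(ZnS) = 65.38 + 32.06 = 97.44 g/mol.
M(S) = 32.06 g/mol.
n(ZnS) = 105.99 / 97.44 = 1.0877 mol.
Step 1 (ZnS:SO2 = 2:2): theoretical n(SO2) = 1.0877 mol; at 69.98% yield, n(SO2) = 0.76120 mol.
Step 2 (SO2:S = 1:3): theoretical n(S) = 2.2836 mol, so theoretical mass = 2.2836 × 32.06 = 73.212 g.
At 93.13% yield, actual mass of S = 73.212 × 0.9313 = 68.182 g.

68.18 g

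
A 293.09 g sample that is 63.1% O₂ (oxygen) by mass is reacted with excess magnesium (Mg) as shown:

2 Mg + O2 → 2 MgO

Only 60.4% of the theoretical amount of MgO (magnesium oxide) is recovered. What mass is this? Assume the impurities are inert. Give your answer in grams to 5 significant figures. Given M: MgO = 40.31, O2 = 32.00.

281.42 g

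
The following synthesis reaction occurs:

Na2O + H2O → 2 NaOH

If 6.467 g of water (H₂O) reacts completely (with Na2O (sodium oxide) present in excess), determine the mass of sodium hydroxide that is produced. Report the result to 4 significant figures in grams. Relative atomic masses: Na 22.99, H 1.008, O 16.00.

M(H2O) = 2(1.008) + 16.00 = 18.016 g/mol.
M(NaOH) = 22.99 + 16.00 + 1.008 = 39.998 g/mol.
n(H2O) = 6.4670 g / 18.016 g/mol = 0.35896 mol.
From the equation the H2O:NaOH mole ratio is 1:2, so n(NaOH) = 0.35896 × 2/1 = 0.71792 mol.
Mass of NaOH = 0.71792 mol × 39.998 g/mol = 28.715 g.

28.72 g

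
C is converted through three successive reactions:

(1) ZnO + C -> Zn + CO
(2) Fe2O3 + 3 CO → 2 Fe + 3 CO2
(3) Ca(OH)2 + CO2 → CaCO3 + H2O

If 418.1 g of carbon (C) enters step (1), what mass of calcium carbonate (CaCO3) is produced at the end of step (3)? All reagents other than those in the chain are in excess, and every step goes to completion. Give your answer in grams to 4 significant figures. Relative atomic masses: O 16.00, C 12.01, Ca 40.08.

M(C) = 12.01 g/mol.
M(CaCO3) = 40.08 + 12.01 + 3(16.00) = 100.09 g/mol.
n(C) = 418.1 / 12.01 = 34.813 mol.
Reaction (1): C→CO ratio 1:1 ⇒ n(CO) = 34.813 mol.
Reaction (2): CO→CO2 ratio 3:3 ⇒ n(CO2) = 34.813 mol.
Reaction (3): CO2→CaCO3 ratio 1:1 ⇒ n(CaCO3) = 34.813 mol.
Mass of CaCO3 = 34.813 × 100.09 = 3484.4 g.

3484 g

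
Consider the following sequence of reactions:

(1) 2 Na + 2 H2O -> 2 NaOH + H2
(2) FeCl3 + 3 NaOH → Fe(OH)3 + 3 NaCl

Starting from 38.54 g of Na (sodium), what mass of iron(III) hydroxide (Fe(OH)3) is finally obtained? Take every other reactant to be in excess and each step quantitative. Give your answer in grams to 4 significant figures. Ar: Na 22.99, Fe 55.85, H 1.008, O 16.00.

59.72 g

M(Na) = 22.99 g/mol.
M(Fe(OH)3) = 55.85 + 3(16.00) + 3(1.008) = 106.874 g/mol.
n(Na) = 38.540 / 22.99 = 1.6764 mol.
Step 1 gives a 2:2 ratio of Na to NaOH, so n(NaOH) = 1.6764 mol.
In step 2 the NaOH:Fe(OH)3 ratio is 3:1, so n(Fe(OH)3) = 0.55879 mol.
Mass of Fe(OH)3 = 0.55879 × 106.874 = 59.721 g.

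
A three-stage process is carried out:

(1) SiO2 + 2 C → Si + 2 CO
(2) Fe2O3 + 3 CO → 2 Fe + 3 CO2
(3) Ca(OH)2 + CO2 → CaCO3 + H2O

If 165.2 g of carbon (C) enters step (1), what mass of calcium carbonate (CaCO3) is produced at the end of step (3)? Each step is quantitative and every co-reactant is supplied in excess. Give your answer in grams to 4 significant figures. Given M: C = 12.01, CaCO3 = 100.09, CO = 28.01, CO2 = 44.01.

1377 g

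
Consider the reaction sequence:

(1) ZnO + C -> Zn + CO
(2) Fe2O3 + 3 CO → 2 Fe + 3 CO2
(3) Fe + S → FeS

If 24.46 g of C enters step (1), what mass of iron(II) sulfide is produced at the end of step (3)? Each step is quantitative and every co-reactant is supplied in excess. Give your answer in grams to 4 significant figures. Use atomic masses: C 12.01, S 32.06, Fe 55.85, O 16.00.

M(C) = 12.01 g/mol.
M(FeS) = 55.85 + 32.06 = 87.91 g/mol.
n(C) = 24.46 / 12.01 = 2.0366 mol.
Reaction (1): C→CO ratio 1:1 ⇒ n(CO) = 2.0366 mol.
Reaction (2): CO→Fe ratio 3:2 ⇒ n(Fe) = 1.3578 mol.
Reaction (3): Fe→FeS ratio 1:1 ⇒ n(FeS) = 1.3578 mol.
Mass of FeS = 1.3578 × 87.91 = 119.36 g.

119.4 g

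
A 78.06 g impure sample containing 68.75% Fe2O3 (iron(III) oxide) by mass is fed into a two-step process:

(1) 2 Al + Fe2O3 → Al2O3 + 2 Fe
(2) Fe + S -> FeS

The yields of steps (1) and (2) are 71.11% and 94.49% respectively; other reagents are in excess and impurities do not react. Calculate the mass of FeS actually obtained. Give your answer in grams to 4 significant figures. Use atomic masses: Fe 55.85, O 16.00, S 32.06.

Pure Fe2O3 = 78.06 × 0.6875 = 53.666 g.
M(Fe2O3) = 2(55.85) + 3(16.00) = 159.70 g/mol.
M(FeS) = 55.85 + 32.06 = 87.91 g/mol.
n(Fe2O3) = 53.666 / 159.70 = 0.33604 mol.
Step 1 (Fe2O3:Fe = 1:2): theoretical n(Fe) = 0.67209 mol; at 71.11% yield, n(Fe) = 0.47792 mol.
Step 2 (Fe:FeS = 1:1): theoretical n(FeS) = 0.47792 mol, so theoretical mass = 0.47792 × 87.91 = 42.014 g.
At 94.49% yield, actual mass of FeS = 42.014 × 0.9449 = 39.699 g.

39.70 g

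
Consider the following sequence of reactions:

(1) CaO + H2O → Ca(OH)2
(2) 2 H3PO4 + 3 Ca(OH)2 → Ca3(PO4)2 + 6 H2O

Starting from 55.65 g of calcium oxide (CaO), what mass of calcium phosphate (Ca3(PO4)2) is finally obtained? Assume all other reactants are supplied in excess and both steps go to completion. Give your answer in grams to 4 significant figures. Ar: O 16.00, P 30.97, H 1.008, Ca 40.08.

102.6 g

M(CaO) = 40.08 + 16.00 = 56.08 g/mol.
M(Ca3(PO4)2) = 3(40.08) + 2(30.97) + 8(16.00) = 310.18 g/mol.
n(CaO) = 55.650 / 56.08 = 0.99233 mol.
Step 1 gives a 1:1 ratio of CaO to Ca(OH)2, so n(Ca(OH)2) = 0.99233 mol.
In step 2 the Ca(OH)2:Ca3(PO4)2 ratio is 3:1, so n(Ca3(PO4)2) = 0.33078 mol.
Mass of Ca3(PO4)2 = 0.33078 × 310.18 = 102.60 g.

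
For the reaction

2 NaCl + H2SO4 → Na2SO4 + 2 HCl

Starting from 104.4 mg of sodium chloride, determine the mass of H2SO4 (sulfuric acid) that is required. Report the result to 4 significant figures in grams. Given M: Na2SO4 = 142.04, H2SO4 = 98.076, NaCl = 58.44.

0.08760 g

Convert: 104.4 mg = 0.10440 g.
n(NaCl) = 0.10440 g / 58.44 g/mol = 0.0017864 mol.
From the equation the NaCl:H2SO4 mole ratio is 2:1, so n(H2SO4) = 0.0017864 × 1/2 = 0.00089322 mol.
Mass of H2SO4 = 0.00089322 mol × 98.076 g/mol = 0.087604 g.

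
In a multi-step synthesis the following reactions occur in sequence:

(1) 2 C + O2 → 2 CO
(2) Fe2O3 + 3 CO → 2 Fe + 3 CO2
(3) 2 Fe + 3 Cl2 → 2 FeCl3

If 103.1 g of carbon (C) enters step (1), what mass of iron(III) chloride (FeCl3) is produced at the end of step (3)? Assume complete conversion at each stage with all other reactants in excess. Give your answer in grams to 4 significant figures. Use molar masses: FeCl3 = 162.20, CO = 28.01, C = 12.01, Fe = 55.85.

n(C) = 103.1 / 12.01 = 8.5845 mol.
Reaction (1): C→CO ratio 2:2 ⇒ n(CO) = 8.5845 mol.
Reaction (2): CO→Fe ratio 3:2 ⇒ n(Fe) = 5.7230 mol.
Reaction (3): Fe→FeCl3 ratio 2:2 ⇒ n(FeCl3) = 5.7230 mol.
Mass of FeCl3 = 5.7230 × 162.20 = 928.27 g.

928.3 g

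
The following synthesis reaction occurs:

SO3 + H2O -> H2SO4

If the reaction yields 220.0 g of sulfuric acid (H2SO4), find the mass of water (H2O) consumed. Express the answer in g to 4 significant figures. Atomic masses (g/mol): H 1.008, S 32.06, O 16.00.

40.41 g

M(H2SO4) = 2(1.008) + 32.06 + 4(16.00) = 98.076 g/mol.
M(H2O) = 2(1.008) + 16.00 = 18.016 g/mol.
n(H2SO4) = 220.00 g / 98.076 g/mol = 2.2432 mol.
From the equation the H2SO4:H2O mole ratio is 1:1, so n(H2O) = 2.2432 × 1/1 = 2.2432 mol.
Mass of H2O = 2.2432 mol × 18.016 g/mol = 40.413 g.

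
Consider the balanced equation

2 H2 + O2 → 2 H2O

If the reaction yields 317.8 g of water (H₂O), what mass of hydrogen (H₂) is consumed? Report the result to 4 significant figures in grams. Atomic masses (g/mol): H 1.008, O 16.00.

35.56 g

M(H2O) = 2(1.008) + 16.00 = 18.016 g/mol.
M(H2) = 2(1.008) = 2.016 g/mol.
n(H2O) = 317.80 g / 18.016 g/mol = 17.640 mol.
From the equation the H2O:H2 mole ratio is 2:2, so n(H2) = 17.640 × 2/2 = 17.640 mol.
Mass of H2 = 17.640 mol × 2.016 g/mol = 35.562 g.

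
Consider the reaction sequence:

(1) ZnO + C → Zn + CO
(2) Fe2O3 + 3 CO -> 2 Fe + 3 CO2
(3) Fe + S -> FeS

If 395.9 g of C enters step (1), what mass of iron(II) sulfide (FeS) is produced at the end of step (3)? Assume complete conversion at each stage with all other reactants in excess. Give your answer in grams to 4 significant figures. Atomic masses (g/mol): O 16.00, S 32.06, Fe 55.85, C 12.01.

M(C) = 12.01 g/mol.
M(FeS) = 55.85 + 32.06 = 87.91 g/mol.
n(C) = 395.9 / 12.01 = 32.964 mol.
Reaction (1): C→CO ratio 1:1 ⇒ n(CO) = 32.964 mol.
Reaction (2): CO→Fe ratio 3:2 ⇒ n(Fe) = 21.976 mol.
Reaction (3): Fe→FeS ratio 1:1 ⇒ n(FeS) = 21.976 mol.
Mass of FeS = 21.976 × 87.91 = 1931.9 g.

1932 g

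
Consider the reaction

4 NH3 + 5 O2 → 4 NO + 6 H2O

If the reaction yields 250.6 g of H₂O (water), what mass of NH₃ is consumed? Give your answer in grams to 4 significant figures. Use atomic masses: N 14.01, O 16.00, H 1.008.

158.0 g

M(H2O) = 2(1.008) + 16.00 = 18.016 g/mol.
M(NH3) = 14.01 + 3(1.008) = 17.034 g/mol.
n(H2O) = 250.60 g / 18.016 g/mol = 13.910 mol.
From the equation the H2O:NH3 mole ratio is 6:4, so n(NH3) = 13.910 × 4/6 = 9.2732 mol.
Mass of NH3 = 9.2732 mol × 17.034 g/mol = 157.96 g.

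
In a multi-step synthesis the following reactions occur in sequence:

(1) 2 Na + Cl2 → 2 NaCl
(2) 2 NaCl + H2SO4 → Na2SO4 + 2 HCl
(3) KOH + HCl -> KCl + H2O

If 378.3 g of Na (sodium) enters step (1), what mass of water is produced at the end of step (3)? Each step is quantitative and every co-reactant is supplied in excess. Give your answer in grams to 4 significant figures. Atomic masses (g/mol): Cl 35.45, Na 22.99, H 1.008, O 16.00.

M(Na) = 22.99 g/mol.
M(H2O) = 2(1.008) + 16.00 = 18.016 g/mol.
n(Na) = 378.3 / 22.99 = 16.455 mol.
Reaction (1): Na→NaCl ratio 2:2 ⇒ n(NaCl) = 16.455 mol.
Reaction (2): NaCl→HCl ratio 2:2 ⇒ n(HCl) = 16.455 mol.
Reaction (3): HCl→H2O ratio 1:1 ⇒ n(H2O) = 16.455 mol.
Mass of H2O = 16.455 × 18.016 = 296.45 g.

296.5 g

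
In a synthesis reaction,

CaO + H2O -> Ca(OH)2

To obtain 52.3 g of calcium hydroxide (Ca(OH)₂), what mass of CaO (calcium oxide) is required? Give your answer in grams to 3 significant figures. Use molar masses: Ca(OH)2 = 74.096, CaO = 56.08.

n(Ca(OH)2) = 52.30 g / 74.096 g/mol = 0.7058 mol.
From the equation the Ca(OH)2:CaO mole ratio is 1:1, so n(CaO) = 0.7058 × 1/1 = 0.7058 mol.
Mass of CaO = 0.7058 mol × 56.08 g/mol = 39.58 g.

39.6 g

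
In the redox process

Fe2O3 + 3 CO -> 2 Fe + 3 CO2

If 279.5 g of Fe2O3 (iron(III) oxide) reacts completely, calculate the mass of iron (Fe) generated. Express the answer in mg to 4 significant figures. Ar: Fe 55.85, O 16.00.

195500 mg

M(Fe2O3) = 2(55.85) + 3(16.00) = 159.70 g/mol.
M(Fe) = 55.85 g/mol.
n(Fe2O3) = 279.50 g / 159.70 g/mol = 1.7502 mol.
From the equation the Fe2O3:Fe mole ratio is 1:2, so n(Fe) = 1.7502 × 2/1 = 3.5003 mol.
Mass of Fe = 3.5003 mol × 55.85 g/mol = 195.49 g.
Converting to mg: 195.49 g = 195500 mg.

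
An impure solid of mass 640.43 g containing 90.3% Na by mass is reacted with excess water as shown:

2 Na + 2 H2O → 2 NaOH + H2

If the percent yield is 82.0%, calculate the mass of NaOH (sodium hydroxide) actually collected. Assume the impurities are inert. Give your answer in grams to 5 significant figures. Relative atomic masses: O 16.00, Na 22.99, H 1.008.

825.04 g

Pure Na available = 640.43 g × 0.903 = 578.308 g.
M(Na) = 22.99 g/mol.
M(NaOH) = 22.99 + 16.00 + 1.008 = 39.998 g/mol.
n(Na) = 578.308 g / 22.99 g/mol = 25.1548 mol.
From the equation the Na:NaOH mole ratio is 2:2, so n(NaOH) = 25.1548 × 2/2 = 25.1548 mol.
Mass of NaOH = 25.1548 mol × 39.998 g/mol = 1006.14 g.
Actual mass collected = 1006.14 g × 0.820 = 825.035 g.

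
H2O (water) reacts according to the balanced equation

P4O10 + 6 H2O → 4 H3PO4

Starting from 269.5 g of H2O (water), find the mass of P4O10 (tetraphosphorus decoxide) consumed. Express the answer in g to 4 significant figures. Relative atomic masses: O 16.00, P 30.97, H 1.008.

707.8 g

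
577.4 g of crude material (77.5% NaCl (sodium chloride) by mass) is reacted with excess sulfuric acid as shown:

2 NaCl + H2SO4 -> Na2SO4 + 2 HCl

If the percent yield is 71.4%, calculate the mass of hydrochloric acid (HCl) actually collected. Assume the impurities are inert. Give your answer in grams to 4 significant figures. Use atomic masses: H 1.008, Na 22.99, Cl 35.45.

199.3 g

Pure NaCl available = 577.4 g × 0.775 = 447.49 g.
M(NaCl) = 22.99 + 35.45 = 58.44 g/mol.
M(HCl) = 1.008 + 35.45 = 36.458 g/mol.
n(NaCl) = 447.49 g / 58.44 g/mol = 7.6572 mol.
From the equation the NaCl:HCl mole ratio is 2:2, so n(HCl) = 7.6572 × 2/2 = 7.6572 mol.
Mass of HCl = 7.6572 mol × 36.458 g/mol = 279.17 g.
Actual mass collected = 279.17 g × 0.714 = 199.32 g.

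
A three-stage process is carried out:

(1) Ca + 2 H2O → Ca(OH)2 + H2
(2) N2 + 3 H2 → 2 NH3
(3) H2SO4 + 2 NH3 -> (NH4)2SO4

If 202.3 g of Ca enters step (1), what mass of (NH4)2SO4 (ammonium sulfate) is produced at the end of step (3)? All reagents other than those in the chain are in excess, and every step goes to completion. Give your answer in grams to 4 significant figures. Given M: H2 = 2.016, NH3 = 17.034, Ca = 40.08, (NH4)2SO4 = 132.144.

n(Ca) = 202.3 / 40.08 = 5.0474 mol.
Reaction (1): Ca→H2 ratio 1:1 ⇒ n(H2) = 5.0474 mol.
Reaction (2): H2→NH3 ratio 3:2 ⇒ n(NH3) = 3.3649 mol.
Reaction (3): NH3→(NH4)2SO4 ratio 2:1 ⇒ n((NH4)2SO4) = 1.6825 mol.
Mass of (NH4)2SO4 = 1.6825 × 132.144 = 222.33 g.

222.3 g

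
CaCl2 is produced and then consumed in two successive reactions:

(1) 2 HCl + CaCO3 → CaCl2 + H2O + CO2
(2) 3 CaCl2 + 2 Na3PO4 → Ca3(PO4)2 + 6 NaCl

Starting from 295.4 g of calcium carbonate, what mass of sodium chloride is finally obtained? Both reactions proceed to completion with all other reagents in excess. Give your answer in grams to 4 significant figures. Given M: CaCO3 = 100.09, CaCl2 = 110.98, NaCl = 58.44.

n(CaCO3) = 295.40 / 100.09 = 2.9513 mol.
Step 1 gives a 1:1 ratio of CaCO3 to CaCl2, so n(CaCl2) = 2.9513 mol.
In step 2 the CaCl2:NaCl ratio is 3:6, so n(NaCl) = 5.9027 mol.
Mass of NaCl = 5.9027 × 58.44 = 344.95 g.

345.0 g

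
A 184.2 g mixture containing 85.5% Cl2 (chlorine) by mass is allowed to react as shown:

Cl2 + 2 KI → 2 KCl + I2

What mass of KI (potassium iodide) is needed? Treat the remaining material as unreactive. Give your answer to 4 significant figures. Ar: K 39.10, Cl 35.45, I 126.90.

737.5 g

Mass of pure Cl2 = 184.2 g × 0.855 = 157.49 g.
M(Cl2) = 2(35.45) = 70.90 g/mol.
M(KI) = 39.10 + 126.90 = 166.00 g/mol.
n(Cl2) = 157.49 g / 70.90 g/mol = 2.2213 mol.
From the equation the Cl2:KI mole ratio is 1:2, so n(KI) = 2.2213 × 2/1 = 4.4426 mol.
Mass of KI = 4.4426 mol × 166.00 g/mol = 737.48 g.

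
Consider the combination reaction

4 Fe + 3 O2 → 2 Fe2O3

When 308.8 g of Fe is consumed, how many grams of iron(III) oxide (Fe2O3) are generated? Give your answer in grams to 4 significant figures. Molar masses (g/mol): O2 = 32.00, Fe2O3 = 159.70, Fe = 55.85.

441.5 g

n(Fe) = 308.80 g / 55.85 g/mol = 5.5291 mol.
From the equation the Fe:Fe2O3 mole ratio is 4:2, so n(Fe2O3) = 5.5291 × 2/4 = 2.7645 mol.
Mass of Fe2O3 = 2.7645 mol × 159.70 g/mol = 441.50 g.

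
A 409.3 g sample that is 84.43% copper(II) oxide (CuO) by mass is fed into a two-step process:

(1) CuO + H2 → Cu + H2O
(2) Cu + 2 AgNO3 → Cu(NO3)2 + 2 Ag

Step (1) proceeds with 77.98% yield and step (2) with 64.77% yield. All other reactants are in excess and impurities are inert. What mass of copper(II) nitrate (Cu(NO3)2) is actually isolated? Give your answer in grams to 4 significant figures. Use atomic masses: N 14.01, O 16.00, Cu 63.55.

Pure CuO = 409.3 × 0.8443 = 345.57 g.
M(CuO) = 63.55 + 16.00 = 79.55 g/mol.
M(Cu(NO3)2) = 63.55 + 2(14.01) + 6(16.00) = 187.57 g/mol.
n(CuO) = 345.57 / 79.55 = 4.3441 mol.
Step 1 (CuO:Cu = 1:1): theoretical n(Cu) = 4.3441 mol; at 77.98% yield, n(Cu) = 3.3875 mol.
Step 2 (Cu:Cu(NO3)2 = 1:1): theoretical n(Cu(NO3)2) = 3.3875 mol, so theoretical mass = 3.3875 × 187.57 = 635.40 g.
At 64.77% yield, actual mass of Cu(NO3)2 = 635.40 × 0.6477 = 411.55 g.

411.5 g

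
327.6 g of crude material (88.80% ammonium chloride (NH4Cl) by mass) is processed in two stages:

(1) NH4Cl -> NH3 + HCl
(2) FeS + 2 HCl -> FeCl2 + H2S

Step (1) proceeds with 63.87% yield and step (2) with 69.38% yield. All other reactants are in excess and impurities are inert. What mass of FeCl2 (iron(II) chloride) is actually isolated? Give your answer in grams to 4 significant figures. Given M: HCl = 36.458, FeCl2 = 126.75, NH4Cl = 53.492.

152.7 g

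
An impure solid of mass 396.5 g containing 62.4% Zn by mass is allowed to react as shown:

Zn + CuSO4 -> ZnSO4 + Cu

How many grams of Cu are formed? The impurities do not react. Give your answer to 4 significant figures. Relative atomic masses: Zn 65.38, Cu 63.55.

Mass of pure Zn = 396.5 g × 0.624 = 247.42 g.
M(Zn) = 65.38 g/mol.
M(Cu) = 63.55 g/mol.
n(Zn) = 247.42 g / 65.38 g/mol = 3.7843 mol.
From the equation the Zn:Cu mole ratio is 1:1, so n(Cu) = 3.7843 × 1/1 = 3.7843 mol.
Mass of Cu = 3.7843 mol × 63.55 g/mol = 240.49 g.

240.5 g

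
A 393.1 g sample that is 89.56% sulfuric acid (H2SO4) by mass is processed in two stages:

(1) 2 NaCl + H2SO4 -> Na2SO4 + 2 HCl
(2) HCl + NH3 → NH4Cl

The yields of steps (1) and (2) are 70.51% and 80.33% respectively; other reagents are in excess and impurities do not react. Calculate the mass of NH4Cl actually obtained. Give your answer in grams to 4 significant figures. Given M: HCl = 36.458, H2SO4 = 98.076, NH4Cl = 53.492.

Pure H2SO4 = 393.1 × 0.8956 = 352.06 g.
n(H2SO4) = 352.06 / 98.076 = 3.5897 mol.
Step 1 (H2SO4:HCl = 1:2): theoretical n(HCl) = 7.1793 mol; at 70.51% yield, n(HCl) = 5.0622 mol.
Step 2 (HCl:NH4Cl = 1:1): theoretical n(NH4Cl) = 5.0622 mol, so theoretical mass = 5.0622 × 53.492 = 270.78 g.
At 80.33% yield, actual mass of NH4Cl = 270.78 × 0.8033 = 217.52 g.

217.5 g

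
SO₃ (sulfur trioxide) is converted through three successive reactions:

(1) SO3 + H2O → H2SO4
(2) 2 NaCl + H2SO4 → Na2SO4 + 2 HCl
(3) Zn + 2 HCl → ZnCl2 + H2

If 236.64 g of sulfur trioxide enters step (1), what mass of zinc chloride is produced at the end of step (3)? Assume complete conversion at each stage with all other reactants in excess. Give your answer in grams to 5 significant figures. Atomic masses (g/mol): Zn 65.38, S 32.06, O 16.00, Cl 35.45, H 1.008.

402.81 g

M(SO3) = 32.06 + 3(16.00) = 80.06 g/mol.
M(ZnCl2) = 65.38 + 2(35.45) = 136.28 g/mol.
n(SO3) = 236.64 / 80.06 = 2.95578 mol.
Reaction (1): SO3→H2SO4 ratio 1:1 ⇒ n(H2SO4) = 2.95578 mol.
Reaction (2): H2SO4→HCl ratio 1:2 ⇒ n(HCl) = 5.91157 mol.
Reaction (3): HCl→ZnCl2 ratio 2:1 ⇒ n(ZnCl2) = 2.95578 mol.
Mass of ZnCl2 = 2.95578 × 136.28 = 402.814 g.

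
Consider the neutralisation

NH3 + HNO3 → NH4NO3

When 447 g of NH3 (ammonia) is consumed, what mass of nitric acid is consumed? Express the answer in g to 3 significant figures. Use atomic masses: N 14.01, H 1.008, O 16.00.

1650 g

M(NH3) = 14.01 + 3(1.008) = 17.034 g/mol.
M(HNO3) = 1.008 + 14.01 + 3(16.00) = 63.018 g/mol.
n(NH3) = 447.0 g / 17.034 g/mol = 26.24 mol.
From the equation the NH3:HNO3 mole ratio is 1:1, so n(HNO3) = 26.24 × 1/1 = 26.24 mol.
Mass of HNO3 = 26.24 mol × 63.018 g/mol = 1654 g.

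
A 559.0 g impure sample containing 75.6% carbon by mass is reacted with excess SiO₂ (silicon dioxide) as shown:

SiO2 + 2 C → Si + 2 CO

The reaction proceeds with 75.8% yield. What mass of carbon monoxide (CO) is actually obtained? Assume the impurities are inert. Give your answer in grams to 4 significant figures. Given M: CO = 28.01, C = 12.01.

Pure C available = 559.0 g × 0.756 = 422.60 g.
n(C) = 422.60 g / 12.01 g/mol = 35.188 mol.
From the equation the C:CO mole ratio is 2:2, so n(CO) = 35.188 × 2/2 = 35.188 mol.
Mass of CO = 35.188 mol × 28.01 g/mol = 985.61 g.
Actual mass collected = 985.61 g × 0.758 = 747.09 g.

747.1 g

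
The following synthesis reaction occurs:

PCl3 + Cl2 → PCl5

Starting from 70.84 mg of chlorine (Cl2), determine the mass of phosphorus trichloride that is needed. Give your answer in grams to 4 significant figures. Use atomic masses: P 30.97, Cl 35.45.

0.1372 g

M(Cl2) = 2(35.45) = 70.90 g/mol.
M(PCl3) = 30.97 + 3(35.45) = 137.32 g/mol.
Convert: 70.84 mg = 0.070840 g.
n(Cl2) = 0.070840 g / 70.90 g/mol = 0.00099915 mol.
From the equation the Cl2:PCl3 mole ratio is 1:1, so n(PCl3) = 0.00099915 × 1/1 = 0.00099915 mol.
Mass of PCl3 = 0.00099915 mol × 137.32 g/mol = 0.13720 g.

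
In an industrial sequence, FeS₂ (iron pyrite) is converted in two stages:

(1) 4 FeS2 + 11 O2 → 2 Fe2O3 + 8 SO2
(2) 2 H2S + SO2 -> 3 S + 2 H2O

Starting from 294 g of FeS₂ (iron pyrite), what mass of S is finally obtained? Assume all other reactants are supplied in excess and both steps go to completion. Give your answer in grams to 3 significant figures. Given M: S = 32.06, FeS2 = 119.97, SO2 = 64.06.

n(FeS2) = 294.0 / 119.97 = 2.451 mol.
Step 1 gives a 4:8 ratio of FeS2 to SO2, so n(SO2) = 4.901 mol.
In step 2 the SO2:S ratio is 1:3, so n(S) = 14.70 mol.
Mass of S = 14.70 × 32.06 = 471.4 g.

471 g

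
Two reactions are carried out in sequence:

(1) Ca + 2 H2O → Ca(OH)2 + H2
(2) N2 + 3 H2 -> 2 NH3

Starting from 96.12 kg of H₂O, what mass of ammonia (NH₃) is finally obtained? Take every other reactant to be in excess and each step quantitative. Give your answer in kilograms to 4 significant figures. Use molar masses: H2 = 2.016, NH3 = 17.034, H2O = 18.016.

30.29 kg

96.12 kg = 96120 g.
n(H2O) = 96120 / 18.016 = 5335.3 mol.
Step 1 gives a 2:1 ratio of H2O to H2, so n(H2) = 2667.6 mol.
In step 2 the H2:NH3 ratio is 3:2, so n(NH3) = 1778.4 mol.
Mass of NH3 = 1778.4 × 17.034 = 30294 g = 30.29 kg.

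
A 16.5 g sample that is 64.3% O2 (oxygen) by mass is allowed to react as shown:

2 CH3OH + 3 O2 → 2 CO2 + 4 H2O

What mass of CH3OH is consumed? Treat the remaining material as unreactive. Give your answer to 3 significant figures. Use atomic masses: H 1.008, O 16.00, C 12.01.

Mass of pure O2 = 16.5 g × 0.643 = 10.61 g.
M(O2) = 2(16.00) = 32.00 g/mol.
M(CH3OH) = 12.01 + 4(1.008) + 16.00 = 32.042 g/mol.
n(O2) = 10.61 g / 32.00 g/mol = 0.3315 mol.
From the equation the O2:CH3OH mole ratio is 3:2, so n(CH3OH) = 0.3315 × 2/3 = 0.2210 mol.
Mass of CH3OH = 0.2210 mol × 32.042 g/mol = 7.082 g.

7.08 g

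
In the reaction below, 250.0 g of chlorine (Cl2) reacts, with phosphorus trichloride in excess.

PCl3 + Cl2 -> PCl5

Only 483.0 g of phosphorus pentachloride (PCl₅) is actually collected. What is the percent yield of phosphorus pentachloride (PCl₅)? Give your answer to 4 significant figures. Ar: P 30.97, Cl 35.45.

65.79 %

M(Cl2) = 2(35.45) = 70.90 g/mol.
M(PCl5) = 30.97 + 5(35.45) = 208.22 g/mol.
n(Cl2) = 250.00 g / 70.90 g/mol = 3.5261 mol.
From the equation the Cl2:PCl5 mole ratio is 1:1, so n(PCl5) = 3.5261 × 1/1 = 3.5261 mol.
Mass of PCl5 = 3.5261 mol × 208.22 g/mol = 734.20 g.
This is the theoretical yield. Percent yield = 483.0 g / 734.20 g × 100% = 65.786%.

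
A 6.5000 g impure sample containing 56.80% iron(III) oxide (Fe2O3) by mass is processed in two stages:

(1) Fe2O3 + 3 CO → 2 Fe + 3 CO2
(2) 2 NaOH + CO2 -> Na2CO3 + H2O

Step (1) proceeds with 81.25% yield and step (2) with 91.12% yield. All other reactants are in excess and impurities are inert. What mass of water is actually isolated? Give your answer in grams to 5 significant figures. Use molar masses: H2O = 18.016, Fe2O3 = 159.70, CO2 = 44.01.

Pure Fe2O3 = 6.5000 × 0.5680 = 3.69200 g.
n(Fe2O3) = 3.69200 / 159.70 = 0.0231183 mol.
Step 1 (Fe2O3:CO2 = 1:3): theoretical n(CO2) = 0.0693550 mol; at 81.25% yield, n(CO2) = 0.0563510 mol.
Step 2 (CO2:H2O = 1:1): theoretical n(H2O) = 0.0563510 mol, so theoretical mass = 0.0563510 × 18.016 = 1.01522 g.
At 91.12% yield, actual mass of H2O = 1.01522 × 0.9112 = 0.925068 g.

0.92507 g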